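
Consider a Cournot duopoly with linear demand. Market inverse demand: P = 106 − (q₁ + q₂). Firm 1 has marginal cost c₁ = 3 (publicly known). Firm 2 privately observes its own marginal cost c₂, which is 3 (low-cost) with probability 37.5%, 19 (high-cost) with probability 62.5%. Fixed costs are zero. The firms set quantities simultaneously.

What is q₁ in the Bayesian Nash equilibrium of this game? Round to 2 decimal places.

37.67

Firm 2 with cost c maximizes (106 − (q₁+q₂) − c)·q₂, giving q₂(c) = (106 − c − q₁)/2.
E[c₂] = 0.375·3 + 0.625·19 = 13
Firm 1's FOC against E[q₂] yields q₁ = (106 − 2·3 + E[c₂])/3 = (106 − 6 + 13)/3 = 37.6667.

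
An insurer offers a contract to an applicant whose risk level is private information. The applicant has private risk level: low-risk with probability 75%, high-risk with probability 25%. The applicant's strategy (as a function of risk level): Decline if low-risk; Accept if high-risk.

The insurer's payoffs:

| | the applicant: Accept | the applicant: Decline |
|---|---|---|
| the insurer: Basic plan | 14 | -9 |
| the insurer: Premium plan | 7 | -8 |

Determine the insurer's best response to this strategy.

Basic plan

E[Basic plan] = 0.75·(-9) + 0.25·(14) = -3.25
E[Premium plan] = 0.75·(-8) + 0.25·(7) = -4.25
Best response: Basic plan (-3.25 is the largest).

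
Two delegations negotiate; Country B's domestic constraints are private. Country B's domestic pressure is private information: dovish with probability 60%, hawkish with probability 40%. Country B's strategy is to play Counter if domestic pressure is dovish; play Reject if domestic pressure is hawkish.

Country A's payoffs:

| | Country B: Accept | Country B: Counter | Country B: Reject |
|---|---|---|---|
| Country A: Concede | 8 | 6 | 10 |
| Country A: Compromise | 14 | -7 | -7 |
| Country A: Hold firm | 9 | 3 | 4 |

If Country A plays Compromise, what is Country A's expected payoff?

-7

E[Compromise] = 0.6·(-7) + 0.4·(-7) = (-4.2) + (-2.8) = -7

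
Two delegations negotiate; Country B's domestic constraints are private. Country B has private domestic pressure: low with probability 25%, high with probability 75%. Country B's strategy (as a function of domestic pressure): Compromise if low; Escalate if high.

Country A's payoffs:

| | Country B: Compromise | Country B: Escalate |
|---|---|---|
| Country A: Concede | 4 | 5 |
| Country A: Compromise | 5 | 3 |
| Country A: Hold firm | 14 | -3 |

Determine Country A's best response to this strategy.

Concede

E[Concede] = 0.25·(4) + 0.75·(5) = 4.75
E[Compromise] = 0.25·(5) + 0.75·(3) = 3.5
E[Hold firm] = 0.25·(14) + 0.75·(-3) = 1.25
Best response: Concede (4.75 is the largest).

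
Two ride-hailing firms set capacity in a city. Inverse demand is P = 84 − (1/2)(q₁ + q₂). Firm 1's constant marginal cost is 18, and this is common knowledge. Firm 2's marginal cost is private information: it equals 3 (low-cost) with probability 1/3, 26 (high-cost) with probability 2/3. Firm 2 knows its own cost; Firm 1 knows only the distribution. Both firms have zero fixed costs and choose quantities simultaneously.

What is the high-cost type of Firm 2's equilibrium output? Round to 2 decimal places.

35.89

Each type of Firm 2 best-responds to q₁; Firm 1 best-responds to the expected q₂ over Firm 2's types.
Firm 2 with cost c maximizes (84 − (1/2)(q₁+q₂) − c)·q₂, giving q₂(c) = (84 − c − (1/2)q₁).
E[c₂] = 1/3·3 + 2/3·26 = 18.3333
Firm 1's FOC against E[q₂] yields q₁ = (84 − 2·18 + E[c₂])/(3/2) = (84 − 36 + 18.3333)/(3/2) = 44.2222.
q₂(high-cost) = (84 − 26 − (1/2)·44.2222) = 35.8889.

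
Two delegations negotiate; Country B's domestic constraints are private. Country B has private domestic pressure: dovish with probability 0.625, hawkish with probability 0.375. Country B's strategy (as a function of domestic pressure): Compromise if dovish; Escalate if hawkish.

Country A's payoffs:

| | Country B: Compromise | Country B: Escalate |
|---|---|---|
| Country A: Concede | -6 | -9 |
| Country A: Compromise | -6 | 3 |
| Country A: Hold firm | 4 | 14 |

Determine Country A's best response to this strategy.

Hold firm

E[Concede] = 0.625·(-6) + 0.375·(-9) = -7.125
E[Compromise] = 0.625·(-6) + 0.375·(3) = -2.625
E[Hold firm] = 0.625·(4) + 0.375·(14) = 7.75
Best response: Hold firm (7.75 is the largest).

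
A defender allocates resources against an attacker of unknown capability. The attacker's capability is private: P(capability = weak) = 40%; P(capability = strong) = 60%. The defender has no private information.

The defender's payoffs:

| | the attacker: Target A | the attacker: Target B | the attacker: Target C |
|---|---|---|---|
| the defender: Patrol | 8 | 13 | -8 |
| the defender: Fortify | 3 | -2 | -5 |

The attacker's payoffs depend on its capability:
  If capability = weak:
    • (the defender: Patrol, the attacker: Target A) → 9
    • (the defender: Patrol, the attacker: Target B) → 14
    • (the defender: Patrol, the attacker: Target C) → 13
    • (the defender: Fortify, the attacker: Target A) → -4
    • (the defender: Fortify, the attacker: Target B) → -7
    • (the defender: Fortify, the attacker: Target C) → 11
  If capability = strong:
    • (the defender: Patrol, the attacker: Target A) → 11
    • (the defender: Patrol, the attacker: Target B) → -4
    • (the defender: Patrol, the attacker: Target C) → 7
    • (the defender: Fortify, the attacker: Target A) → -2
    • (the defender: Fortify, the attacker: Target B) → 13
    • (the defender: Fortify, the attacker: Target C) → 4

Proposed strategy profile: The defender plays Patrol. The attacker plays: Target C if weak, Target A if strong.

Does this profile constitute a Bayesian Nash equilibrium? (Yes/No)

No

A profile is a BNE iff every type of every player is best-responding given beliefs about the other side.
The defender plays Patrol: E[Patrol] = 0.4·(-8) + 0.6·(8) = 1.6; E[Fortify] = -0.2. Best-responding. ✓
The attacker (capability weak), facing Patrol: Target A gives 9, Target B gives 14, Target C gives 13. Proposed Target C is not best — profitable deviation exists. ✗
The attacker (capability strong), facing Patrol: Target A gives 11, Target B gives -4, Target C gives 7. Proposed Target A is best. ✓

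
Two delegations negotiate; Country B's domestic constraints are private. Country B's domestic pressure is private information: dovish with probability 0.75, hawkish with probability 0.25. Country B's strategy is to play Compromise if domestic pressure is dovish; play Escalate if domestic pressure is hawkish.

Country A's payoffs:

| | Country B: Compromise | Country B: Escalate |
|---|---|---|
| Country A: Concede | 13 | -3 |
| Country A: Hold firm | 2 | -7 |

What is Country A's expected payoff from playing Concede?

E[Concede] = 0.75·13 + 0.25·(-3) = 9.75 + (-0.75) = 9

9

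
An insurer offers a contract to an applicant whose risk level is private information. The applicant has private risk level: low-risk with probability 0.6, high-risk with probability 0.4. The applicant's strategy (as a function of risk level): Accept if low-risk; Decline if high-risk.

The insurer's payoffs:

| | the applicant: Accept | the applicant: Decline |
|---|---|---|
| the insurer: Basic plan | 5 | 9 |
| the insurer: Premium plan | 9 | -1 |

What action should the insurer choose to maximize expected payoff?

Basic plan

E[Basic plan] = 0.6·(5) + 0.4·(9) = 6.6
E[Premium plan] = 0.6·(9) + 0.4·(-1) = 5
Best response: Basic plan (6.6 is the largest).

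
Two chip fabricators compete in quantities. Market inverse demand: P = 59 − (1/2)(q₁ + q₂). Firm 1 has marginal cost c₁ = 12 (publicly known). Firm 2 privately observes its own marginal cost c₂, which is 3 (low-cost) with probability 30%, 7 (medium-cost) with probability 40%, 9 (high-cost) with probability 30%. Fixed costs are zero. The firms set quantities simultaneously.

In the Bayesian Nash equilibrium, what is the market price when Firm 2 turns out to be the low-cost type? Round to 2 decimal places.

Type-c best response for Firm 2: q₂(c) = (59 − c) − q₁/2.
Firm 1 maximizes expected profit; its first-order condition is 59 − q₁ − (1/2)E[q₂] − 12 = 0.
Substituting E[q₂] and solving: E[c₂] = 6.4, so q₁ = (59 − 2·12 + 6.4)/(3/2) = 27.6.
q₂(low-cost) = 42.2, so P = 59 − (1/2)·(27.6 + 42.2) = 24.1.

24.10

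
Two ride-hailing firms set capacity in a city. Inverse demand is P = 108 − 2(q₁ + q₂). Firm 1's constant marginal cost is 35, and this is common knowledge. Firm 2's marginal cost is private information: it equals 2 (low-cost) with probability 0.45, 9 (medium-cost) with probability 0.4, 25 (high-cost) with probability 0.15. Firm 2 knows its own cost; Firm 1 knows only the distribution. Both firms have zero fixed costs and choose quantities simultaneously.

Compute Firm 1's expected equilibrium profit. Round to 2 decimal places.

Firm 2 with cost c maximizes (108 − 2(q₁+q₂) − c)·q₂, giving q₂(c) = (108 − c − 2q₁)/4.
E[c₂] = 0.45·2 + 0.4·9 + 0.15·25 = 8.25
Firm 1's FOC against E[q₂] yields q₁ = (108 − 2·35 + E[c₂])/6 = (108 − 70 + 8.25)/6 = 7.70833.
E[P] = 108 − 2·(q₁ + E[q₂]) = 50.4167; Firm 1's expected profit = (E[P] − 35)·q₁ = (50.4167 − 35)·7.70833 = 118.837.

118.84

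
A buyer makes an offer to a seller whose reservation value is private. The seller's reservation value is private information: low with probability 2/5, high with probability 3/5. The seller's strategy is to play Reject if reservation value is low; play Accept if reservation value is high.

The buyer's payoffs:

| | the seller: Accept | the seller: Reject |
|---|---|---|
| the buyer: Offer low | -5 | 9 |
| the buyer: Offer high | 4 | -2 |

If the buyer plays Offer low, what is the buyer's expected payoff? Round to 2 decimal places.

E[Offer low] = 2/5·9 + 3/5·(-5) = 18/5 + (-3) = 3/5

0.60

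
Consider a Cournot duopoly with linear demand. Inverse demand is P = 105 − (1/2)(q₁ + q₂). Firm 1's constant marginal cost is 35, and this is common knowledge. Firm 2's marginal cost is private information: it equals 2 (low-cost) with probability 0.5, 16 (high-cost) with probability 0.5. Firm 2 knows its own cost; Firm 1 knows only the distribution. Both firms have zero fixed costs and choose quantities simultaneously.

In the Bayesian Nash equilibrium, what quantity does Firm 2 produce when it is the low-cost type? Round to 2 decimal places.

88.33

Firm 2 with cost c maximizes (105 − (1/2)(q₁+q₂) − c)·q₂, giving q₂(c) = (105 − c − (1/2)q₁).
E[c₂] = 0.5·2 + 0.5·16 = 9
Firm 1's FOC against E[q₂] yields q₁ = (105 − 2·35 + E[c₂])/(3/2) = (105 − 70 + 9)/(3/2) = 29.3333.
q₂(low-cost) = (105 − 2 − (1/2)·29.3333) = 88.3333.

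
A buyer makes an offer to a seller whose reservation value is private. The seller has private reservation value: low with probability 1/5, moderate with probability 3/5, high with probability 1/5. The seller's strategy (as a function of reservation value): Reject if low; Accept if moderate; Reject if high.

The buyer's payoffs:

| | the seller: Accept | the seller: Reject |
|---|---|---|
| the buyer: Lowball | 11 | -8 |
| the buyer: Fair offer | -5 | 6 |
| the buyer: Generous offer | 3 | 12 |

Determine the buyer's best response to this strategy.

E[Lowball] = 1/5·(-8) + 3/5·(11) + 1/5·(-8) = 17/5
E[Fair offer] = 1/5·(6) + 3/5·(-5) + 1/5·(6) = -3/5
E[Generous offer] = 1/5·(12) + 3/5·(3) + 1/5·(12) = 33/5
Best response: Generous offer (33/5 is the largest).

Generous offer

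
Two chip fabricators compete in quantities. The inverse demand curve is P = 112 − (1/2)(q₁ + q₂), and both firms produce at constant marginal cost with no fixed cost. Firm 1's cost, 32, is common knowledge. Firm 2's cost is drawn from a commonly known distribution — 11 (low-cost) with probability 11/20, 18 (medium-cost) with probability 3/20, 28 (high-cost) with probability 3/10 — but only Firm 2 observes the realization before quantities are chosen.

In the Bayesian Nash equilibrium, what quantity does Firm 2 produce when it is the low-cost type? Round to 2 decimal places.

79.28

Type-c best response for Firm 2: q₂(c) = (112 − c) − q₁/2.
Firm 1 maximizes expected profit; its first-order condition is 112 − q₁ − (1/2)E[q₂] − 32 = 0.
Substituting E[q₂] and solving: E[c₂] = 17.15, so q₁ = (112 − 2·32 + 17.15)/(3/2) = 43.4333.
q₂(low-cost) = (112 − 11 − (1/2)·43.4333) = 79.2833.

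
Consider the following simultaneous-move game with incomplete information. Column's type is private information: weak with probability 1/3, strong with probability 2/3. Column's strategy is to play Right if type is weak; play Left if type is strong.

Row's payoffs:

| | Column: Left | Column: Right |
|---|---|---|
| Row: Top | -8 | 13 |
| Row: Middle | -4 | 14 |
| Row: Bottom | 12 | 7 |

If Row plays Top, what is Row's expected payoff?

E[Top] = 1/3·13 + 2/3·(-8) = 13/3 + (-16/3) = -1

-1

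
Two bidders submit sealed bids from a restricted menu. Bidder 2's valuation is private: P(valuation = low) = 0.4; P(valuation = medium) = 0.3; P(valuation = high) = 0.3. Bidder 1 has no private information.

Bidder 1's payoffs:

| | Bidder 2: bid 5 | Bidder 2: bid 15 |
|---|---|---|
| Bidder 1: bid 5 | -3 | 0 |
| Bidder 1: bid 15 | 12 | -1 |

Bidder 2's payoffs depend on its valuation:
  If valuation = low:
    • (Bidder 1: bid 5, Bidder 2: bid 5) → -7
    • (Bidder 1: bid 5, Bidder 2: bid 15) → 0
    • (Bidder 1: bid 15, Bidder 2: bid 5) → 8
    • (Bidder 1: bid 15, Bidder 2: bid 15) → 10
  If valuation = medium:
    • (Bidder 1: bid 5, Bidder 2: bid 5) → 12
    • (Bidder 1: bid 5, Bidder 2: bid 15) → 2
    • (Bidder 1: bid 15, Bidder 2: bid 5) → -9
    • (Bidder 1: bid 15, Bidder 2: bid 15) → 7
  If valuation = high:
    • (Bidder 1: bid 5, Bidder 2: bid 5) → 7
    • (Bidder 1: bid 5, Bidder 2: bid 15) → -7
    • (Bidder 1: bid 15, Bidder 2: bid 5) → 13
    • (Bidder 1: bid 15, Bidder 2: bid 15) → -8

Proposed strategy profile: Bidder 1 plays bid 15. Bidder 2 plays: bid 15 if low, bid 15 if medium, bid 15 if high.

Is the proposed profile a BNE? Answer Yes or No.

A profile is a BNE iff every type of every player is best-responding given beliefs about the other side.
Bidder 1 plays bid 15: E[bid 15] = 0.4·(-1) + 0.3·(-1) + 0.3·(-1) = -1; E[bid 5] = 0. Not best-responding. ✗
Bidder 2 (valuation low), facing bid 15: bid 5 gives 8, bid 15 gives 10. Proposed bid 15 is best. ✓
Bidder 2 (valuation medium), facing bid 15: bid 5 gives -9, bid 15 gives 7. Proposed bid 15 is best. ✓
Bidder 2 (valuation high), facing bid 15: bid 5 gives 13, bid 15 gives -8. Proposed bid 15 is not best — profitable deviation exists. ✗

No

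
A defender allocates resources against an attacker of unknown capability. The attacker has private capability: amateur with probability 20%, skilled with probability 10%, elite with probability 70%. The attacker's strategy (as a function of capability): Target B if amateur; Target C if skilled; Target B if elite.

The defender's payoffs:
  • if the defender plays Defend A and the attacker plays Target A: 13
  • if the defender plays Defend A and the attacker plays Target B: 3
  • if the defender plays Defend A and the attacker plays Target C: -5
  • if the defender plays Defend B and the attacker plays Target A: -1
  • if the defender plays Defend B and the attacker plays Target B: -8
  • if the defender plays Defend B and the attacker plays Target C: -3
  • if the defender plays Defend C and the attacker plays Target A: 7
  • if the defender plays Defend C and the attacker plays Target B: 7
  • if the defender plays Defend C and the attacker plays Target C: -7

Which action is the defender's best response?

E[Defend A] = 0.2·(3) + 0.1·(-5) + 0.7·(3) = 2.2
E[Defend B] = 0.2·(-8) + 0.1·(-3) + 0.7·(-8) = -7.5
E[Defend C] = 0.2·(7) + 0.1·(-7) + 0.7·(7) = 5.6
Best response: Defend C (5.6 is the largest).

Defend C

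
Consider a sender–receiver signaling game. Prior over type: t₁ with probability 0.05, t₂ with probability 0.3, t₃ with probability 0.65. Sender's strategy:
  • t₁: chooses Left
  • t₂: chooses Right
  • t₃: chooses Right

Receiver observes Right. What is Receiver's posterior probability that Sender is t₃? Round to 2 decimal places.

0.68

Apply Bayes' rule using the sender's strategy as the likelihood.
P(Right) = 0.05·0 + 0.3·1 + 0.65·1 = 0.95
P(t₃ | Right) = (0.65·1) / 0.95 = 0.65 / 0.95 = 0.684211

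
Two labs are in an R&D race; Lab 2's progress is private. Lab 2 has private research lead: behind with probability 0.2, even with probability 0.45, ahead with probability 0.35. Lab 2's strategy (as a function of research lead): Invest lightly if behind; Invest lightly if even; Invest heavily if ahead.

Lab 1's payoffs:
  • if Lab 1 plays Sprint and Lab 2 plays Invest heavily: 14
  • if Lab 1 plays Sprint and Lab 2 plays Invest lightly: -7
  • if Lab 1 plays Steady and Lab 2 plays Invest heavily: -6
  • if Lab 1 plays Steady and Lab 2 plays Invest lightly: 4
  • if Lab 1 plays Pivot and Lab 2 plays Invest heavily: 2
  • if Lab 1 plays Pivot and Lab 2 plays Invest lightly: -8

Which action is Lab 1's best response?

E[Sprint] = 0.2·(-7) + 0.45·(-7) + 0.35·(14) = 0.35
E[Steady] = 0.2·(4) + 0.45·(4) + 0.35·(-6) = 0.5
E[Pivot] = 0.2·(-8) + 0.45·(-8) + 0.35·(2) = -4.5
Best response: Steady (0.5 is the largest).

Steady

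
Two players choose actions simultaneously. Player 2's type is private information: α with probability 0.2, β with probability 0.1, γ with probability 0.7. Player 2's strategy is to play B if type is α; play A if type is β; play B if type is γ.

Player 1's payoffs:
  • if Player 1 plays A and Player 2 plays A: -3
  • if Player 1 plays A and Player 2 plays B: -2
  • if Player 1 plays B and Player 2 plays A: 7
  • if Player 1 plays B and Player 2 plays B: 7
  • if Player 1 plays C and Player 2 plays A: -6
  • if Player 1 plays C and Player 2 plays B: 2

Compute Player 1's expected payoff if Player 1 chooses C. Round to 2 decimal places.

1.20

E[C] = 0.2·2 + 0.1·(-6) + 0.7·2 = 0.4 + (-0.6) + 1.4 = 1.2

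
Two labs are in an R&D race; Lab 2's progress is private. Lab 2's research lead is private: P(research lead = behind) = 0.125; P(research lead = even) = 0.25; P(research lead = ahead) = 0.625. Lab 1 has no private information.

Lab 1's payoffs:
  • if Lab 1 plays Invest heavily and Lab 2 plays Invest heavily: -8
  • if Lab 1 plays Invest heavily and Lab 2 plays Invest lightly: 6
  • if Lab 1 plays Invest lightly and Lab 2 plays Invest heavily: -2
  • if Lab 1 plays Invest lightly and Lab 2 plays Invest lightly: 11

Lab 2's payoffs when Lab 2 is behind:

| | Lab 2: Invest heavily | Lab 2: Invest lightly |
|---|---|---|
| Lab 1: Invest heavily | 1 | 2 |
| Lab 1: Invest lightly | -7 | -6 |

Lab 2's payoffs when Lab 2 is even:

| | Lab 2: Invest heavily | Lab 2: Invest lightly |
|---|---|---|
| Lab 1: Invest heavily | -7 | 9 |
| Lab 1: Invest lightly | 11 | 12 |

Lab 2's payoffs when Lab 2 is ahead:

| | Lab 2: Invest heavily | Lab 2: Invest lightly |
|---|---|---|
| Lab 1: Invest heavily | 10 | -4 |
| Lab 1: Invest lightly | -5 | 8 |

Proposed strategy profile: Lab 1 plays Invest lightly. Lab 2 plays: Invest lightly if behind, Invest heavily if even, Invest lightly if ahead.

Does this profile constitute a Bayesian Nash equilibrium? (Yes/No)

A profile is a BNE iff every type of every player is best-responding given beliefs about the other side.
Lab 1 plays Invest lightly: E[Invest lightly] = 0.125·(11) + 0.25·(-2) + 0.625·(11) = 7.75; E[Invest heavily] = 2.5. Best-responding. ✓
Lab 2 (research lead behind), facing Invest lightly: Invest heavily gives -7, Invest lightly gives -6. Proposed Invest lightly is best. ✓
Lab 2 (research lead even), facing Invest lightly: Invest heavily gives 11, Invest lightly gives 12. Proposed Invest heavily is not best — profitable deviation exists. ✗
Lab 2 (research lead ahead), facing Invest lightly: Invest heavily gives -5, Invest lightly gives 8. Proposed Invest lightly is best. ✓

No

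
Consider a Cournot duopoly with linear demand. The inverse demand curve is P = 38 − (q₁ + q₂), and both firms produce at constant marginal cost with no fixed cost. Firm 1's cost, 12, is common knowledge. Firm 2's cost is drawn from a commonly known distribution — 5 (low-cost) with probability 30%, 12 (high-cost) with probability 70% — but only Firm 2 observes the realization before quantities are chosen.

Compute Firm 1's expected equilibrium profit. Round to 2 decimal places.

63.47

Each type of Firm 2 best-responds to q₁; Firm 1 best-responds to the expected q₂ over Firm 2's types.
Firm 2 with cost c maximizes (38 − (q₁+q₂) − c)·q₂, giving q₂(c) = (38 − c − q₁)/2.
E[c₂] = 0.3·5 + 0.7·12 = 9.9
Firm 1's FOC against E[q₂] yields q₁ = (38 − 2·12 + E[c₂])/3 = (38 − 24 + 9.9)/3 = 7.96667.
E[P] = 38 − (q₁ + E[q₂]) = 19.9667; Firm 1's expected profit = (E[P] − 12)·q₁ = (19.9667 − 12)·7.96667 = 63.4678.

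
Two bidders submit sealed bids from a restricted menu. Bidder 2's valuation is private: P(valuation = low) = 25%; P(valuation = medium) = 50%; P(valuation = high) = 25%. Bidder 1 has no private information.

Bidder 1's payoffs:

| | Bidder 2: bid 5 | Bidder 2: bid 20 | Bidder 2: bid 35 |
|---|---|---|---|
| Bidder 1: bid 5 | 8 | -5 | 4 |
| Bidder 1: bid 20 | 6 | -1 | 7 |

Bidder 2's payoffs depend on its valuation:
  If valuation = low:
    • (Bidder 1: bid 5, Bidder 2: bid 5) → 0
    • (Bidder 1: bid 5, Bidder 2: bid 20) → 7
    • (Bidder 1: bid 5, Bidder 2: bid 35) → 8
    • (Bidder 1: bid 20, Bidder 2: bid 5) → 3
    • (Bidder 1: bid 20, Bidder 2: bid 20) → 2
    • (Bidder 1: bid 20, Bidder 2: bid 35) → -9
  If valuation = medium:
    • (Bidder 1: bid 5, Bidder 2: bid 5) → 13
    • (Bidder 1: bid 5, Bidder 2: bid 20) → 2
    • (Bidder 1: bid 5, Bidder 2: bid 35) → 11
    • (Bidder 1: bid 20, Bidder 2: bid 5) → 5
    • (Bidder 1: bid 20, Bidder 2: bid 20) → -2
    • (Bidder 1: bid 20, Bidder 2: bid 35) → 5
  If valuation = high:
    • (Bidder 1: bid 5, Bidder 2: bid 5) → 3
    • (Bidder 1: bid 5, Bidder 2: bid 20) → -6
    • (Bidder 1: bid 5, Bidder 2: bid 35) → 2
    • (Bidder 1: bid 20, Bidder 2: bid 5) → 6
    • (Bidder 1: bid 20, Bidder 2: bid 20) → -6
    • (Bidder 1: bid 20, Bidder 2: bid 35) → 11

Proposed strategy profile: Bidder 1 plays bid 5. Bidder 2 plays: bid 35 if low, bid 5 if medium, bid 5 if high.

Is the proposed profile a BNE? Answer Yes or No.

Yes

A profile is a BNE iff every type of every player is best-responding given beliefs about the other side.
Bidder 1 plays bid 5: E[bid 5] = 0.25·(4) + 0.5·(8) + 0.25·(8) = 7; E[bid 20] = 6.25. Best-responding. ✓
Bidder 2 (valuation low), facing bid 5: bid 5 gives 0, bid 20 gives 7, bid 35 gives 8. Proposed bid 35 is best. ✓
Bidder 2 (valuation medium), facing bid 5: bid 5 gives 13, bid 20 gives 2, bid 35 gives 11. Proposed bid 5 is best. ✓
Bidder 2 (valuation high), facing bid 5: bid 5 gives 3, bid 20 gives -6, bid 35 gives 2. Proposed bid 5 is best. ✓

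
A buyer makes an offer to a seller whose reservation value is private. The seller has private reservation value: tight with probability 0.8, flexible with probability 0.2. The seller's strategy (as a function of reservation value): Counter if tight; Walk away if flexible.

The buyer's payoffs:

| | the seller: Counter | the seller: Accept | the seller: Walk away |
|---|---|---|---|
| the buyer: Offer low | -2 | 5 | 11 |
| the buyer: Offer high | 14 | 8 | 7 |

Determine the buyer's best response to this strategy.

Compute the buyer's expected payoff for each action, taking the expectation over the seller's type.
E[Offer low] = 0.8·(-2) + 0.2·(11) = 0.6
E[Offer high] = 0.8·(14) + 0.2·(7) = 12.6
Best response: Offer high (12.6 is the largest).

Offer high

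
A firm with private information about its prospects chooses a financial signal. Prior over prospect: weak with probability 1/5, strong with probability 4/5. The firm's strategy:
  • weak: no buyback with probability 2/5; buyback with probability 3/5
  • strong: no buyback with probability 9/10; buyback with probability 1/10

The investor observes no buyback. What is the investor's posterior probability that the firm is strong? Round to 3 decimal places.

0.900

Apply Bayes' rule using the sender's strategy as the likelihood.
P(no buyback) = (1/5)·(2/5) + (4/5)·(9/10) = 4/5
P(strong | no buyback) = ((4/5)·(9/10)) / (4/5) = (18/25) / (4/5) = 9/10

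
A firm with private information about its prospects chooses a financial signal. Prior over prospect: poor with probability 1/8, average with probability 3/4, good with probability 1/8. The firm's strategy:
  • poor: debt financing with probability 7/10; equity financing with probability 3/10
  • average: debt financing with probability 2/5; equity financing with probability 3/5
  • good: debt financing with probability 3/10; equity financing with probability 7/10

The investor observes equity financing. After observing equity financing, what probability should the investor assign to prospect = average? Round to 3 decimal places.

0.783

P(equity financing) = (1/8)·(3/10) + (3/4)·(3/5) + (1/8)·(7/10) = 23/40
P(average | equity financing) = ((3/4)·(3/5)) / (23/40) = (9/20) / (23/40) = 18/23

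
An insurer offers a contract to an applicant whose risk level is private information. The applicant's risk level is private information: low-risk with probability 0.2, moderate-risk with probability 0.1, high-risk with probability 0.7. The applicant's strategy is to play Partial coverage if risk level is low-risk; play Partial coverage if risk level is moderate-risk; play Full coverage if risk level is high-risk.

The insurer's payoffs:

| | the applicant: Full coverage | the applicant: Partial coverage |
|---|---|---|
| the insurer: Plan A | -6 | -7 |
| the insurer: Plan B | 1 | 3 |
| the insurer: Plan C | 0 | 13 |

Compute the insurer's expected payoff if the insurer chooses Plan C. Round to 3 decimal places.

3.900

Take the expectation over the applicant's risk level, weighting each type's action by its prior probability.
E[Plan C] = 0.2·13 + 0.1·13 + 0.7·0 = 2.6 + 1.3 + 0 = 3.9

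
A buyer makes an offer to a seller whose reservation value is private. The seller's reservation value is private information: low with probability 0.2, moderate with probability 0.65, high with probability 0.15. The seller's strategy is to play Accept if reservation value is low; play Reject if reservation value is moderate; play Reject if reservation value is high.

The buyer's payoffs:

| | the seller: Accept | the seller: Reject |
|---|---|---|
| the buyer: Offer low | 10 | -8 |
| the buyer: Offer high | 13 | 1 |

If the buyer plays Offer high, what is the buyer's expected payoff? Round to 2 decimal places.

E[Offer high] = 0.2·13 + 0.65·1 + 0.15·1 = 2.6 + 0.65 + 0.15 = 3.4

3.40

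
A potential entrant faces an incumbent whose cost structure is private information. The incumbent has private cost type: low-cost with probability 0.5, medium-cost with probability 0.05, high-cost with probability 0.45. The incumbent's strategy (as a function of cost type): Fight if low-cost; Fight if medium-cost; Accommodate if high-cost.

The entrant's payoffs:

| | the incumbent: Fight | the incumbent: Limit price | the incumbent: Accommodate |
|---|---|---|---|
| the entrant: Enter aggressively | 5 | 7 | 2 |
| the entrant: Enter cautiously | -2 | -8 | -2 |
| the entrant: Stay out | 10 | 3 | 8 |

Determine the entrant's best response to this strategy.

E[Enter aggressively] = 0.5·(5) + 0.05·(5) + 0.45·(2) = 3.65
E[Enter cautiously] = 0.5·(-2) + 0.05·(-2) + 0.45·(-2) = -2
E[Stay out] = 0.5·(10) + 0.05·(10) + 0.45·(8) = 9.1
Best response: Stay out (9.1 is the largest).

Stay out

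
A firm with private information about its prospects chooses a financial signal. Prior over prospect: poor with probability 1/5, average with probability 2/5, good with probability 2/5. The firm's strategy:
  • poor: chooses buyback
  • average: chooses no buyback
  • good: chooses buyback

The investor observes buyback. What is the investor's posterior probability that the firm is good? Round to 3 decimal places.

Apply Bayes' rule using the sender's strategy as the likelihood.
P(buyback) = (1/5)·1 + (2/5)·0 + (2/5)·1 = 3/5
P(good | buyback) = ((2/5)·1) / (3/5) = (2/5) / (3/5) = 2/3

0.667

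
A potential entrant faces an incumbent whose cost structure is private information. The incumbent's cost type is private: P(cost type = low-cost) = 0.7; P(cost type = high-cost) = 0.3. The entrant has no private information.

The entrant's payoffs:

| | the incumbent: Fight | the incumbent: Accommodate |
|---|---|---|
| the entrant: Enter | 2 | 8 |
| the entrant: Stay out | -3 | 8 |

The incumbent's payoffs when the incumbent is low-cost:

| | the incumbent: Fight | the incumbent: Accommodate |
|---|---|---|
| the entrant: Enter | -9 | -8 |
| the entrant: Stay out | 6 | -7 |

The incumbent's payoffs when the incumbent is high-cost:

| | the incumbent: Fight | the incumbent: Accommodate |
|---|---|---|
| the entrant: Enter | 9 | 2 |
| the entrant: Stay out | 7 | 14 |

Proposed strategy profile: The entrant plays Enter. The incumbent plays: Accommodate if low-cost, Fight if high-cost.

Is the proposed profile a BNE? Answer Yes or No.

The entrant plays Enter: E[Enter] = 0.7·(8) + 0.3·(2) = 6.2; E[Stay out] = 4.7. Best-responding. ✓
The incumbent (cost type low-cost), facing Enter: Fight gives -9, Accommodate gives -8. Proposed Accommodate is best. ✓
The incumbent (cost type high-cost), facing Enter: Fight gives 9, Accommodate gives 2. Proposed Fight is best. ✓

Yes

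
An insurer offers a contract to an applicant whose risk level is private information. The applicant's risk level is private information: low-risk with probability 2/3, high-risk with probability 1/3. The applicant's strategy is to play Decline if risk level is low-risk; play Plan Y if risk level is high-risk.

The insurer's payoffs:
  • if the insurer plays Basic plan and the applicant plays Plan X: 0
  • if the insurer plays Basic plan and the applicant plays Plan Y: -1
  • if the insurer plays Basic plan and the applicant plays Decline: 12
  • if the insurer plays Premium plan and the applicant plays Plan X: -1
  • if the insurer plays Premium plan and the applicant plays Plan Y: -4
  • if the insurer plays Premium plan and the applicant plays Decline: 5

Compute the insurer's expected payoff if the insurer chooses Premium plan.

2

E[Premium plan] = 2/3·5 + 1/3·(-4) = 10/3 + (-4/3) = 2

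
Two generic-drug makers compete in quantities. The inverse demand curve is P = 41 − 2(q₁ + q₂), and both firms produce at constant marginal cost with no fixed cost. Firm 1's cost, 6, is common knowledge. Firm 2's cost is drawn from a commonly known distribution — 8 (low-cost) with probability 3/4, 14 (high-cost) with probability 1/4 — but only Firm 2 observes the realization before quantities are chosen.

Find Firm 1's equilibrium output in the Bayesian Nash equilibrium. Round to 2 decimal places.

6.42

Each type of Firm 2 best-responds to q₁; Firm 1 best-responds to the expected q₂ over Firm 2's types.
Firm 2 with cost c maximizes (41 − 2(q₁+q₂) − c)·q₂, giving q₂(c) = (41 − c − 2q₁)/4.
E[c₂] = 3/4·8 + 1/4·14 = 9.5
Firm 1's FOC against E[q₂] yields q₁ = (41 − 2·6 + E[c₂])/6 = (41 − 12 + 9.5)/6 = 6.41667.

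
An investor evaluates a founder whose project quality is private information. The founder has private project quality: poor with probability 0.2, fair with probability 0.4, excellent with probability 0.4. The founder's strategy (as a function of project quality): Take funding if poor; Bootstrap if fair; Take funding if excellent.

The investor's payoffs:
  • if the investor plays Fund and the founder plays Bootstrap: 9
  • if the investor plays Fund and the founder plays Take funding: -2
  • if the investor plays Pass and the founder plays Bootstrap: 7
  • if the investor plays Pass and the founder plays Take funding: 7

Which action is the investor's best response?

E[Fund] = 0.2·(-2) + 0.4·(9) + 0.4·(-2) = 2.4
E[Pass] = 0.2·(7) + 0.4·(7) + 0.4·(7) = 7
Best response: Pass (7 is the largest).

Pass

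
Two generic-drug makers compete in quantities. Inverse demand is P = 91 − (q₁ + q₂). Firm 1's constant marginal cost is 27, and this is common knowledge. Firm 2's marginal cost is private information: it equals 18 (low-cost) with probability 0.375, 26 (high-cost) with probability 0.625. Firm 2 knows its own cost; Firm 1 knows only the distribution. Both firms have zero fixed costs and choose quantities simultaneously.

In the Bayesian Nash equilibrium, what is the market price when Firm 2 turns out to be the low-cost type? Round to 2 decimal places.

44.50

Firm 2 with cost c maximizes (91 − (q₁+q₂) − c)·q₂, giving q₂(c) = (91 − c − q₁)/2.
E[c₂] = 0.375·18 + 0.625·26 = 23
Firm 1's FOC against E[q₂] yields q₁ = (91 − 2·27 + E[c₂])/3 = (91 − 54 + 23)/3 = 20.
q₂(low-cost) = 26.5, so P = 91 − (20 + 26.5) = 44.5.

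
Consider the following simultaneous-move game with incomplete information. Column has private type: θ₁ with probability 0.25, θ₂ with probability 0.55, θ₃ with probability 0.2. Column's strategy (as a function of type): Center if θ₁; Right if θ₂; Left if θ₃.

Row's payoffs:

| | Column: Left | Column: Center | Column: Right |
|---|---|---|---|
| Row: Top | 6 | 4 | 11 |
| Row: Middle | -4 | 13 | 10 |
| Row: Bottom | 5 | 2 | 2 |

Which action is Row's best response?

Compute Row's expected payoff for each action, taking the expectation over Column's type.
E[Top] = 0.25·(4) + 0.55·(11) + 0.2·(6) = 8.25
E[Middle] = 0.25·(13) + 0.55·(10) + 0.2·(-4) = 7.95
E[Bottom] = 0.25·(2) + 0.55·(2) + 0.2·(5) = 2.6
Best response: Top (8.25 is the largest).

Top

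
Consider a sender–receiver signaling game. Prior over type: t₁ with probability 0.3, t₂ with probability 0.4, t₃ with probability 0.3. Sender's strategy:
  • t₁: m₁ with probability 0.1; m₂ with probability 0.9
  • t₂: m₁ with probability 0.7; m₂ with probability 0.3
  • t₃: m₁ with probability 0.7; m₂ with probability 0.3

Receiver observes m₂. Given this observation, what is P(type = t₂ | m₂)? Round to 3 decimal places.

Apply Bayes' rule using the sender's strategy as the likelihood.
P(m₂) = 0.3·0.9 + 0.4·0.3 + 0.3·0.3 = 0.48
P(t₂ | m₂) = (0.4·0.3) / 0.48 = 0.12 / 0.48 = 0.25

0.250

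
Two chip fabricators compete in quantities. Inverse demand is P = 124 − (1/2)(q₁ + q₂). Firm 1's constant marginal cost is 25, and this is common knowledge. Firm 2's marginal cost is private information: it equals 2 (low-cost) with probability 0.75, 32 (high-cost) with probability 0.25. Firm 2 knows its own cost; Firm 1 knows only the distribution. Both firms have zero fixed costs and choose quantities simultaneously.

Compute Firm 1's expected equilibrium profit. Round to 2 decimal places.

Each type of Firm 2 best-responds to q₁; Firm 1 best-responds to the expected q₂ over Firm 2's types.
Firm 2 with cost c maximizes (124 − (1/2)(q₁+q₂) − c)·q₂, giving q₂(c) = (124 − c − (1/2)q₁).
E[c₂] = 0.75·2 + 0.25·32 = 9.5
Firm 1's FOC against E[q₂] yields q₁ = (124 − 2·25 + E[c₂])/(3/2) = (124 − 50 + 9.5)/(3/2) = 55.6667.
E[P] = 124 − (1/2)·(q₁ + E[q₂]) = 52.8333; Firm 1's expected profit = (E[P] − 25)·q₁ = (52.8333 − 25)·55.6667 = 1549.39.

1549.39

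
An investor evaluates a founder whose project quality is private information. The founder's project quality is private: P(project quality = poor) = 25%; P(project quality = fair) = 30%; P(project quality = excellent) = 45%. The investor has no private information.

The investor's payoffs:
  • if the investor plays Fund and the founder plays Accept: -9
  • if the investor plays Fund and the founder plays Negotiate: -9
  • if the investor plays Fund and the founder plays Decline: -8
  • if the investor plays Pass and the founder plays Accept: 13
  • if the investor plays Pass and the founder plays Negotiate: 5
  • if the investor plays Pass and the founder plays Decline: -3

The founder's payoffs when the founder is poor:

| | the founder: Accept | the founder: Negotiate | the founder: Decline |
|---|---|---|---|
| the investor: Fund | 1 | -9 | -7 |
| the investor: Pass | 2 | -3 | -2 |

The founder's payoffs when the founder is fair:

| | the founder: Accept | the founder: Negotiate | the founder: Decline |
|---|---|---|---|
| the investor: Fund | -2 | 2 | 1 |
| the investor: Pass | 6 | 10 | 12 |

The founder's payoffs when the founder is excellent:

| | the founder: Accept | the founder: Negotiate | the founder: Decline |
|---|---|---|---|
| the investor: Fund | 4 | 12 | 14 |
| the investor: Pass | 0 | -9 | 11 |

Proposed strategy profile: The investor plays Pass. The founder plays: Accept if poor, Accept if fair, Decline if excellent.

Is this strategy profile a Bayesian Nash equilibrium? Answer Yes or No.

The investor plays Pass: E[Pass] = 0.25·(13) + 0.3·(13) + 0.45·(-3) = 5.8; E[Fund] = -8.55. Best-responding. ✓
The founder (project quality poor), facing Pass: Accept gives 2, Negotiate gives -3, Decline gives -2. Proposed Accept is best. ✓
The founder (project quality fair), facing Pass: Accept gives 6, Negotiate gives 10, Decline gives 12. Proposed Accept is not best — profitable deviation exists. ✗
The founder (project quality excellent), facing Pass: Accept gives 0, Negotiate gives -9, Decline gives 11. Proposed Decline is best. ✓

No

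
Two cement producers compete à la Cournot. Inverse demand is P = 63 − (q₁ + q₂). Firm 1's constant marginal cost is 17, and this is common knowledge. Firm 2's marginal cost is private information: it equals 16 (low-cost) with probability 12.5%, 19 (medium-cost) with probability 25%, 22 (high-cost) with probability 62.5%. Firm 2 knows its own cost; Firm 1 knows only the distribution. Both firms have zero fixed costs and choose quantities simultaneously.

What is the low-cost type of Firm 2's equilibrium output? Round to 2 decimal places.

15.25

Type-c best response for Firm 2: q₂(c) = (63 − c)/2 − q₁/2.
Firm 1 maximizes expected profit; its first-order condition is 63 − 2q₁ − E[q₂] − 17 = 0.
Substituting E[q₂] and solving: E[c₂] = 20.5, so q₁ = (63 − 2·17 + 20.5)/3 = 16.5.
q₂(low-cost) = (63 − 16 − 16.5)/2 = 15.25.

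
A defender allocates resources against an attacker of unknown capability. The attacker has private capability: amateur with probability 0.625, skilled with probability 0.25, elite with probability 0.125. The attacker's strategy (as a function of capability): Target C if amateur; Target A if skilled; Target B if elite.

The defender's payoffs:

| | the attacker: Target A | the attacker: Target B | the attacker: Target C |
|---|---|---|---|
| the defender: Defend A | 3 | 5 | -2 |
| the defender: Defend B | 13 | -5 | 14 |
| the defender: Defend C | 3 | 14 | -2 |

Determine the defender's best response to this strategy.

Defend B

Compute the defender's expected payoff for each action, taking the expectation over the attacker's type.
E[Defend A] = 0.625·(-2) + 0.25·(3) + 0.125·(5) = 0.125
E[Defend B] = 0.625·(14) + 0.25·(13) + 0.125·(-5) = 11.375
E[Defend C] = 0.625·(-2) + 0.25·(3) + 0.125·(14) = 1.25
Best response: Defend B (11.375 is the largest).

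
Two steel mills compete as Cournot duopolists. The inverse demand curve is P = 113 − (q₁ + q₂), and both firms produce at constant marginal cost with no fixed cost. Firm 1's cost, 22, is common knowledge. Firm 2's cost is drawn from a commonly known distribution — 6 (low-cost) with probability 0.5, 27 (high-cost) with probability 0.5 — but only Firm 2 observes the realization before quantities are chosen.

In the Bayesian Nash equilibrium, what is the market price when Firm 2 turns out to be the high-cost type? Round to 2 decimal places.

Firm 2 with cost c maximizes (113 − (q₁+q₂) − c)·q₂, giving q₂(c) = (113 − c − q₁)/2.
E[c₂] = 0.5·6 + 0.5·27 = 16.5
Firm 1's FOC against E[q₂] yields q₁ = (113 − 2·22 + E[c₂])/3 = (113 − 44 + 16.5)/3 = 28.5.
q₂(high-cost) = 28.75, so P = 113 − (28.5 + 28.75) = 55.75.

55.75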